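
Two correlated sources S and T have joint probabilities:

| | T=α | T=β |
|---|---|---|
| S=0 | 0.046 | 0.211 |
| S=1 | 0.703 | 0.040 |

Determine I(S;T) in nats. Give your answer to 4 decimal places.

0.2869 nats

Marginals: p(S) = (0.2570, 0.7430), p(T) = (0.7490, 0.2510).
I(S;T) = Σ p(x,y)·ln[p(x,y)/(p(x)p(y))].
  (0,α): 0.046·ln(0.2390) = -0.06585
  (0,β): 0.211·ln(3.2710) = 0.25005
  (1,α): 0.703·ln(1.2632) = 0.16428
  (1,β): 0.040·ln(0.2145) = -0.06158
Sum = 0.2869 nats.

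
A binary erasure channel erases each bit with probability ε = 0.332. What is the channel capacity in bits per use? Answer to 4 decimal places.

Binary erasure channel: capacity C = 1 − ε.
C = 1 − 0.332 = 0.6680 bits per channel use.

0.6680 bits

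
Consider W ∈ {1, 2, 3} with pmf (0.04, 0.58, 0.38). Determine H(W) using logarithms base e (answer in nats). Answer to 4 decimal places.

H(W) = −Σ p·ln p.
  −(0.04)·ln(0.04) = 0.12876
  −(0.58)·ln(0.58) = 0.31594
  −(0.38)·ln(0.38) = 0.36768
Sum: 0.12876 + 0.31594 + 0.36768 = 0.8124 nats.

0.8124 nats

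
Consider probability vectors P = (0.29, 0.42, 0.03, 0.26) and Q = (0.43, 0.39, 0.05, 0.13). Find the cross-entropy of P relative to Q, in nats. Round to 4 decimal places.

1.2606 nats

H(P,Q) = −Σ p·ln q.
  −0.29·ln(0.43) = 0.24475
  −0.42·ln(0.39) = 0.39548
  −0.03·ln(0.05) = 0.08987
  −0.26·ln(0.13) = 0.53046
H(P,Q) = 1.2606 nats.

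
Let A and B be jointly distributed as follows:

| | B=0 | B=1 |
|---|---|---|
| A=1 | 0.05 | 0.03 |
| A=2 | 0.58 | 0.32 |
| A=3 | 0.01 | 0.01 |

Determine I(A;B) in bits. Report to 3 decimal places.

Marginals: p(A) = (0.0800, 0.9000, 0.0200), p(B) = (0.6400, 0.3600).
I(A;B) = Σ p(x,y)·log₂[p(x,y)/(p(x)p(y))].
  (1,0): 0.05·log₂(0.9766) = -0.0017
  (1,1): 0.03·log₂(1.0417) = 0.0018
  (2,0): 0.58·log₂(1.0069) = 0.0058
  (2,1): 0.32·log₂(0.9877) = -0.0057
  (3,0): 0.01·log₂(0.7812) = -0.0036
  (3,1): 0.01·log₂(1.3889) = 0.0047
Sum = 0.001 bits.

0.001 bits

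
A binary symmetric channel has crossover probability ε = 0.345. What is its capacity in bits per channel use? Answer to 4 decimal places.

0.0705 bits

Binary symmetric channel: C = 1 − h₂(ε) where h₂ is the binary entropy function.
h₂(0.345) = −0.345·log₂0.345 − 0.655·log₂0.655 = 0.9295.
C = 1 − 0.9295 = 0.0705 bits per channel use.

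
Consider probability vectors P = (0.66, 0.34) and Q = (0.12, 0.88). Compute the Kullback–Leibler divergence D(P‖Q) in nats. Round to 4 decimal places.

D(P‖Q) = Σ p·ln(p/q).
  0.66·ln(0.66/0.12) = 1.12513
  0.34·ln(0.34/0.88) = -0.32333
D(P‖Q) = 0.8018 nats.

0.8018 nats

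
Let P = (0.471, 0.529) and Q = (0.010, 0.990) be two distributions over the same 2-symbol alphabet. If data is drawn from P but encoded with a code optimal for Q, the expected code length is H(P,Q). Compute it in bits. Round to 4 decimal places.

H(P,Q) = −Σ p·log₂ q.
  −0.471·log₂(0.010) = 3.12926
  −0.529·log₂(0.990) = 0.00767
H(P,Q) = 3.1369 bits.

3.1369 bits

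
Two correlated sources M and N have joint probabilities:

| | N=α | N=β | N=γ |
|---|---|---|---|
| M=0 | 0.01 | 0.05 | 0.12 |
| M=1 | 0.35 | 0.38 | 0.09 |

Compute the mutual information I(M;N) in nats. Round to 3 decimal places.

Marginals: p(M) = (0.1800, 0.8200), p(N) = (0.3600, 0.4300, 0.2100).
I(M;N) = Σ p(x,y)·ln[p(x,y)/(p(x)p(y))].
  (0,α): 0.01·ln(0.1543) = -0.0187
  (0,β): 0.05·ln(0.6460) = -0.0218
  (0,γ): 0.12·ln(3.1746) = 0.1386
  (1,α): 0.35·ln(1.1856) = 0.0596
  (1,β): 0.38·ln(1.0777) = 0.0284
  (1,γ): 0.09·ln(0.5226) = -0.0584
Sum = 0.128 nats.

0.128 nats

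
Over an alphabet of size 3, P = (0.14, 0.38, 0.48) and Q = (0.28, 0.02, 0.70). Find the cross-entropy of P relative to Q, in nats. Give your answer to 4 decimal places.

1.8360 nats

H(P,Q) = −Σ p·ln q.
  −0.14·ln(0.28) = 0.17822
  −0.38·ln(0.02) = 1.48657
  −0.48·ln(0.70) = 0.17120
H(P,Q) = 1.8360 nats.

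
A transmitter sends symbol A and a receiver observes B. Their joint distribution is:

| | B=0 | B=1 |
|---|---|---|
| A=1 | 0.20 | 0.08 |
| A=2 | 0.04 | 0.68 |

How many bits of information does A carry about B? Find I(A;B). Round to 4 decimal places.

Marginals: p(A) = (0.2800, 0.7200), p(B) = (0.2400, 0.7600).
I(A;B) = H(A) + H(B) − H(A,B).
H(A) = 0.8555, H(B) = 0.7950, H(A,B) = 1.3200.
I(A;B) = 0.8555 + 0.7950 − 1.3200 = 0.3305 bits.

0.3305 bits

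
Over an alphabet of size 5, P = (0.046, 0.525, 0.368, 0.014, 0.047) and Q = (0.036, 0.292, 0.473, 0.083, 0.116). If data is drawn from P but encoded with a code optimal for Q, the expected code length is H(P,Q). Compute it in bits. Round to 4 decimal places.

1.7468 bits

H(P,Q) = −Σ p·log₂ q.
  −0.046·log₂(0.036) = 0.22061
  −0.525·log₂(0.292) = 0.93238
  −0.368·log₂(0.473) = 0.39747
  −0.014·log₂(0.083) = 0.05027
  −0.047·log₂(0.116) = 0.14607
H(P,Q) = 1.7468 bits.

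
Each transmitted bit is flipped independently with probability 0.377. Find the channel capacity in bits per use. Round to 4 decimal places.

0.0441 bits

Binary symmetric channel: C = 1 − h₂(ε) where h₂ is the binary entropy function.
h₂(0.377) = −0.377·log₂0.377 − 0.623·log₂0.623 = 0.9559.
C = 1 − 0.9559 = 0.0441 bits per channel use.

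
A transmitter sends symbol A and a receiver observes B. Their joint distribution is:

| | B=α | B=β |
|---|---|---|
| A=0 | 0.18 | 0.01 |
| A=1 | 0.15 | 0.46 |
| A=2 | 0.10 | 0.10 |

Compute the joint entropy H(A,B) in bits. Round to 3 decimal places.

H(A,B) = −Σ p(x,y)·log₂ p(x,y) over all 6 cells.
  cell (0,α): −0.18·log₂0.18 = 0.4453
  cell (0,β): −0.01·log₂0.01 = 0.0664
  cell (1,α): −0.15·log₂0.15 = 0.4105
  cell (1,β): −0.46·log₂0.46 = 0.5153
  cell (2,α): −0.10·log₂0.10 = 0.3322
  cell (2,β): −0.10·log₂0.10 = 0.3322
Sum = 2.102 bits.

2.102 bits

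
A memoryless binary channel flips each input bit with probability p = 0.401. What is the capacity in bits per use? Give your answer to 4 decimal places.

Binary symmetric channel: C = 1 − h₂(ε) where h₂ is the binary entropy function.
h₂(0.401) = −0.401·log₂0.401 − 0.599·log₂0.599 = 0.9715.
C = 1 − 0.9715 = 0.0285 bits per channel use.

0.0285 bits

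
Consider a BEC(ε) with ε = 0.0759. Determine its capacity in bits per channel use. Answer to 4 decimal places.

0.9241 bits

Binary erasure channel: capacity C = 1 − ε.
C = 1 − 0.0759 = 0.9241 bits per channel use.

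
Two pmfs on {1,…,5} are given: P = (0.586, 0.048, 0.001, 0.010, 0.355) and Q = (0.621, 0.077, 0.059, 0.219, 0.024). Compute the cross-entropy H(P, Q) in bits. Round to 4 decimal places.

H(P,Q) = −Σ p·log₂ q.
  −0.586·log₂(0.621) = 0.40278
  −0.048·log₂(0.077) = 0.17755
  −0.001·log₂(0.059) = 0.00408
  −0.010·log₂(0.219) = 0.02191
  −0.355·log₂(0.024) = 1.91019
H(P,Q) = 2.5165 bits.

2.5165 bits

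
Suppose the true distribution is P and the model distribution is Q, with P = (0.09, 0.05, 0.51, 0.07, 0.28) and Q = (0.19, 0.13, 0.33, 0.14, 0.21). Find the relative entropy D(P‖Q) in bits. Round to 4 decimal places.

D(P‖Q) = Σ p·log₂(p/q).
  0.09·log₂(0.09/0.19) = -0.09702
  0.05·log₂(0.05/0.13) = -0.06893
  0.51·log₂(0.51/0.33) = 0.32030
  0.07·log₂(0.07/0.14) = -0.07000
  0.28·log₂(0.28/0.21) = 0.11621
D(P‖Q) = 0.2006 bits.

0.2006 bits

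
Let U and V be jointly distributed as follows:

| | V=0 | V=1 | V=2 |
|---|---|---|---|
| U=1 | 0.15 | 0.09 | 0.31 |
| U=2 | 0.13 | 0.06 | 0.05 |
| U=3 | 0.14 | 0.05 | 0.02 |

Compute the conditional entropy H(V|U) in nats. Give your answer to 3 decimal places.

0.952 nats

Marginals: p(U) = (0.5500, 0.2400, 0.2100), p(V) = (0.4200, 0.2000, 0.3800).
H(V|U) = Σ p(U) · H(V|U=·).
  U=1: p=0.5500, H(V|U=1) = 0.9737
  U=2: p=0.2400, H(V|U=2) = 1.0055
  U=3: p=0.2100, H(V|U=3) = 0.8359
Weighted sum = 0.952 nats.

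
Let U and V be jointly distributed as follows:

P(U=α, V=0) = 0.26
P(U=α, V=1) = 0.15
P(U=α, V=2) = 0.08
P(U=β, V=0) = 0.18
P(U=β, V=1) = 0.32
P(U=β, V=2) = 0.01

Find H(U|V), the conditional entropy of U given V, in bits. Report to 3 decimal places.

Chain rule: H(U|V) = H(U,V) − H(V).
Marginals: p(U) = (0.4900, 0.5100), p(V) = (0.4400, 0.4700, 0.0900).
H(U,V) = 2.2451 bits; H(V) = 1.3458 bits.
H(U|V) = 2.2451 − 1.3458 = 0.899 bits.

0.899 bits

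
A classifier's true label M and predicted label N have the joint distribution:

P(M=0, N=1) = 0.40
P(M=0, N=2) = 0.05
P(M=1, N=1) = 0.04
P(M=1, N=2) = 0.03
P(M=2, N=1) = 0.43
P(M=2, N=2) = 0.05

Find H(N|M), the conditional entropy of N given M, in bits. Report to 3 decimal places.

0.527 bits

Chain rule: H(N|M) = H(M,N) − H(M).
Marginals: p(M) = (0.4500, 0.0700, 0.4800), p(N) = (0.8700, 0.1300).
H(M,N) = 1.8220 bits; H(M) = 1.2952 bits.
H(N|M) = 1.8220 − 1.2952 = 0.527 bits.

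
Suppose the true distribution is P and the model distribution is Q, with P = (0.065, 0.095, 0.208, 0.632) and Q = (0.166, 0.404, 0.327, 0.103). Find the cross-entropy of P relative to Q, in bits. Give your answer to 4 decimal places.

H(P,Q) = −Σ p·log₂ q.
  −0.065·log₂(0.166) = 0.16840
  −0.095·log₂(0.404) = 0.12422
  −0.208·log₂(0.327) = 0.33543
  −0.632·log₂(0.103) = 2.07251
H(P,Q) = 2.7006 bits.

2.7006 bits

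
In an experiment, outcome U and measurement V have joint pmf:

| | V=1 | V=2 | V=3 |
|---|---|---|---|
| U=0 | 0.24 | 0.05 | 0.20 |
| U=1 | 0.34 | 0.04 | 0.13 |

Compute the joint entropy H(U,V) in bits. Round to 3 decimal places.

H(U,V) = −Σ p(x,y)·log₂ p(x,y) over all 6 cells.
  cell (0,1): −0.24·log₂0.24 = 0.4941
  cell (0,2): −0.05·log₂0.05 = 0.2161
  cell (0,3): −0.20·log₂0.20 = 0.4644
  cell (1,1): −0.34·log₂0.34 = 0.5292
  cell (1,2): −0.04·log₂0.04 = 0.1858
  cell (1,3): −0.13·log₂0.13 = 0.3826
Sum = 2.272 bits.

2.272 bits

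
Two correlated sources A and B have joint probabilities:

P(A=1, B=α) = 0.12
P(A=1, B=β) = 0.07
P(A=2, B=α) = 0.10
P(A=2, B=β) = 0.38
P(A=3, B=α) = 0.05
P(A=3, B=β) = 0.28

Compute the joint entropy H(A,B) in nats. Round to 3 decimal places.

1.545 nats

H(A,B) = −Σ p(x,y)·ln p(x,y) over all 6 cells.
  cell (1,α): −0.12·ln0.12 = 0.2544
  cell (1,β): −0.07·ln0.07 = 0.1861
  cell (2,α): −0.10·ln0.10 = 0.2303
  cell (2,β): −0.38·ln0.38 = 0.3677
  cell (3,α): −0.05·ln0.05 = 0.1498
  cell (3,β): −0.28·ln0.28 = 0.3564
Sum = 1.545 nats.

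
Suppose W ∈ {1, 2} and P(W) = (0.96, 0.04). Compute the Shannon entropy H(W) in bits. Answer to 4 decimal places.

0.2423 bits

H(W) = −Σ p·log₂ p.
  −(0.96)·log₂(0.96) = 0.05654
  −(0.04)·log₂(0.04) = 0.18575
Sum: 0.05654 + 0.18575 = 0.2423 bits.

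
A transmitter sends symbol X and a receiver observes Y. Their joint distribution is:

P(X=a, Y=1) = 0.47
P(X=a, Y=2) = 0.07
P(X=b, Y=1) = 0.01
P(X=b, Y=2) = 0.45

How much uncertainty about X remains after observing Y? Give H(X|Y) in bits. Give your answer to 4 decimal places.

Marginals: p(X) = (0.5400, 0.4600), p(Y) = (0.4800, 0.5200).
H(X|Y) = Σ p(Y) · H(X|Y=·).
  Y=1: p=0.4800, H(X|Y=1) = 0.1461
  Y=2: p=0.5200, H(X|Y=2) = 0.5700
Weighted sum = 0.3665 bits.

0.3665 bits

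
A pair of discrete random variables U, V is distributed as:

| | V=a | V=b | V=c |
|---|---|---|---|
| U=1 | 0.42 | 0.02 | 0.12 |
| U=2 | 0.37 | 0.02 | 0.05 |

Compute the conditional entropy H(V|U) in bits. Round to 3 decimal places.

0.876 bits

Marginals: p(U) = (0.5600, 0.4400), p(V) = (0.7900, 0.0400, 0.1700).
H(V|U) = Σ p(U) · H(V|U=·).
  U=1: p=0.5600, H(V|U=1) = 0.9592
  U=2: p=0.4400, H(V|U=2) = 0.7694
Weighted sum = 0.876 bits.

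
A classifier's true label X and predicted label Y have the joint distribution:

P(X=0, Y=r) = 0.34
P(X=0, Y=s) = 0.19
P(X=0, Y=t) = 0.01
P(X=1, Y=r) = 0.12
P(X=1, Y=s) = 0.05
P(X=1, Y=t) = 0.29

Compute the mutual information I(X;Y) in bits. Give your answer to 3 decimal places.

0.374 bits

Marginals: p(X) = (0.5400, 0.4600), p(Y) = (0.4600, 0.2400, 0.3000).
I(X;Y) = H(X) + H(Y) − H(X,Y).
H(X) = 0.9954, H(Y) = 1.5306, H(X,Y) = 2.1519.
I(X;Y) = 0.9954 + 1.5306 − 2.1519 = 0.374 bits.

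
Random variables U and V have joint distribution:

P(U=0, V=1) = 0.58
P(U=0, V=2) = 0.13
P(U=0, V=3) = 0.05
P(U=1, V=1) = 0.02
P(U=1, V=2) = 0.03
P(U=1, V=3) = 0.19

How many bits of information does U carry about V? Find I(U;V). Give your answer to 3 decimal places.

0.380 bits

Marginals: p(U) = (0.7600, 0.2400), p(V) = (0.6000, 0.1600, 0.2400).
I(U;V) = Σ p(x,y)·log₂[p(x,y)/(p(x)p(y))].
  (0,1): 0.58·log₂(1.2719) = 0.2013
  (0,2): 0.13·log₂(1.0691) = 0.0125
  (0,3): 0.05·log₂(0.2741) = -0.0934
  (1,1): 0.02·log₂(0.1389) = -0.0570
  (1,2): 0.03·log₂(0.7812) = -0.0107
  (1,3): 0.19·log₂(3.2986) = 0.3272
Sum = 0.380 bits.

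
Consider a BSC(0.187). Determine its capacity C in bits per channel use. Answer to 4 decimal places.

Binary symmetric channel: C = 1 − h₂(ε) where h₂ is the binary entropy function.
h₂(0.187) = −0.187·log₂0.187 − 0.813·log₂0.813 = 0.6952.
C = 1 − 0.6952 = 0.3048 bits per channel use.

0.3048 bits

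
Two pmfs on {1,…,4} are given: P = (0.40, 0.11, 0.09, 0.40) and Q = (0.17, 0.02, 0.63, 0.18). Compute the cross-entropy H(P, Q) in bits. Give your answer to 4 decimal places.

H(P,Q) = −Σ p·log₂ q.
  −0.40·log₂(0.17) = 1.02256
  −0.11·log₂(0.02) = 0.62082
  −0.09·log₂(0.63) = 0.05999
  −0.40·log₂(0.18) = 0.98957
H(P,Q) = 2.6929 bits.

2.6929 bits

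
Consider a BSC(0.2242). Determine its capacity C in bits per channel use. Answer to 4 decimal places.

Binary symmetric channel: C = 1 − h₂(ε) where h₂ is the binary entropy function.
h₂(0.2242) = −0.2242·log₂0.2242 − 0.7758·log₂0.7758 = 0.7678.
C = 1 − 0.7678 = 0.2322 bits per channel use.

0.2322 bits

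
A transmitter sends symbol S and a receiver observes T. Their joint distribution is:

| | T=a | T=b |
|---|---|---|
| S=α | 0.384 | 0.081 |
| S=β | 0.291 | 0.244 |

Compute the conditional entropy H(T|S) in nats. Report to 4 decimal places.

0.5838 nats

Marginals: p(S) = (0.4650, 0.5350), p(T) = (0.6750, 0.3250).
H(T|S) = Σ p(S) · H(T|S=·).
  S=α: p=0.4650, H(T|S=α) = 0.4625
  S=β: p=0.5350, H(T|S=β) = 0.6893
Weighted sum = 0.5838 nats.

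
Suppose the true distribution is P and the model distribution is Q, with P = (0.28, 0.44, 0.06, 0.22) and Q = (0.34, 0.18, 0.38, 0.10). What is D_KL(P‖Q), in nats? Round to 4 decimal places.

0.4016 nats

D(P‖Q) = Σ p·ln(p/q).
  0.28·ln(0.28/0.34) = -0.05436
  0.44·ln(0.44/0.18) = 0.39328
  0.06·ln(0.06/0.38) = -0.11075
  0.22·ln(0.22/0.10) = 0.17346
D(P‖Q) = 0.4016 nats.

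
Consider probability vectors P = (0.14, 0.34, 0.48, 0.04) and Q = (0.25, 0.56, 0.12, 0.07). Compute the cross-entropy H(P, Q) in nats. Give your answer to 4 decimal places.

1.5153 nats

H(P,Q) = −Σ p·ln q.
  −0.14·ln(0.25) = 0.19408
  −0.34·ln(0.56) = 0.19714
  −0.48·ln(0.12) = 1.01773
  −0.04·ln(0.07) = 0.10637
H(P,Q) = 1.5153 nats.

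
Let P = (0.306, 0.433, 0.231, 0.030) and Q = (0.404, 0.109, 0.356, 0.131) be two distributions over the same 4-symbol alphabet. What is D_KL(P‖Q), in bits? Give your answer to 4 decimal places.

0.5311 bits

D(P‖Q) = Σ p·log₂(p/q).
  0.306·log₂(0.306/0.404) = -0.12265
  0.433·log₂(0.433/0.109) = 0.86169
  0.231·log₂(0.231/0.356) = -0.14414
  0.030·log₂(0.030/0.131) = -0.06380
D(P‖Q) = 0.5311 bits.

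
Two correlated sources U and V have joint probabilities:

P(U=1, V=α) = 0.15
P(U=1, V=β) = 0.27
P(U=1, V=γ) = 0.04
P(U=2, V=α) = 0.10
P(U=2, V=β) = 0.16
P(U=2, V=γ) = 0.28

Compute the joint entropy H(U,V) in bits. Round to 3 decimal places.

H(U,V) = −Σ p(x,y)·log₂ p(x,y) over all 6 cells.
  cell (1,α): −0.15·log₂0.15 = 0.4105
  cell (1,β): −0.27·log₂0.27 = 0.5100
  cell (1,γ): −0.04·log₂0.04 = 0.1858
  cell (2,α): −0.10·log₂0.10 = 0.3322
  cell (2,β): −0.16·log₂0.16 = 0.4230
  cell (2,γ): −0.28·log₂0.28 = 0.5142
Sum = 2.376 bits.

2.376 bits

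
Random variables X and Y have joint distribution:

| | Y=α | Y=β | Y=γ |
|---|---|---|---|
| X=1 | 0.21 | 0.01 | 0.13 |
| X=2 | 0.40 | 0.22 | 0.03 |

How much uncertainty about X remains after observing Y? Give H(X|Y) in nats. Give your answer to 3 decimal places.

Chain rule: H(X|Y) = H(X,Y) − H(Y).
Marginals: p(X) = (0.3500, 0.6500), p(Y) = (0.6100, 0.2300, 0.1600).
H(X,Y) = 1.4438 nats; H(Y) = 0.9328 nats.
H(X|Y) = 1.4438 − 0.9328 = 0.511 nats.

0.511 nats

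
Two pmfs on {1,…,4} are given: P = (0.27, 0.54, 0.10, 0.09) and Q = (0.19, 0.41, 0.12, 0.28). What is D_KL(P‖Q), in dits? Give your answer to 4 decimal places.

0.0535 dits

D(P‖Q) = Σ p·log₁₀(p/q).
  0.27·log₁₀(0.27/0.19) = 0.04120
  0.54·log₁₀(0.54/0.41) = 0.06459
  0.10·log₁₀(0.10/0.12) = -0.00792
  0.09·log₁₀(0.09/0.28) = -0.04436
D(P‖Q) = 0.0535 dits.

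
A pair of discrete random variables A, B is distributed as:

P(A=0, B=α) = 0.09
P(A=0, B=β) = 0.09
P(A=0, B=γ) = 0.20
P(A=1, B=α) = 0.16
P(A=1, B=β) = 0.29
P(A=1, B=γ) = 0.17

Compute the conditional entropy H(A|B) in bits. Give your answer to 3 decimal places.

Chain rule: H(A|B) = H(A,B) − H(B).
Marginals: p(A) = (0.3800, 0.6200), p(B) = (0.2500, 0.3800, 0.3700).
H(A,B) = 2.4652 bits; H(B) = 1.5612 bits.
H(A|B) = 2.4652 − 1.5612 = 0.904 bits.

0.904 bits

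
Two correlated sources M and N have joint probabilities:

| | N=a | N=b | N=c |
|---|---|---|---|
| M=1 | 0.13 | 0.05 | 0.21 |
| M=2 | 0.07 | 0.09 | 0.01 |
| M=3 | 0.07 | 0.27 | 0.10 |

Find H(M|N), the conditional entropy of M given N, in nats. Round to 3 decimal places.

0.878 nats

Chain rule: H(M|N) = H(M,N) − H(N).
Marginals: p(M) = (0.3900, 0.1700, 0.4400), p(N) = (0.2700, 0.4100, 0.3200).
H(M,N) = 1.9616 nats; H(N) = 1.0837 nats.
H(M|N) = 1.9616 − 1.0837 = 0.878 nats.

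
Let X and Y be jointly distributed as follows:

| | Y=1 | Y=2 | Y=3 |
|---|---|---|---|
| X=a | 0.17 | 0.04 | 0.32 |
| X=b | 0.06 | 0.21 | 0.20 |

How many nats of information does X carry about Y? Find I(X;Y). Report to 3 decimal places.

Marginals: p(X) = (0.5300, 0.4700), p(Y) = (0.2300, 0.2500, 0.5200).
I(X;Y) = Σ p(x,y)·ln[p(x,y)/(p(x)p(y))].
  (a,1): 0.17·ln(1.3946) = 0.0565
  (a,2): 0.04·ln(0.3019) = -0.0479
  (a,3): 0.32·ln(1.1611) = 0.0478
  (b,1): 0.06·ln(0.5550) = -0.0353
  (b,2): 0.21·ln(1.7872) = 0.1219
  (b,3): 0.20·ln(0.8183) = -0.0401
Sum = 0.103 nats.

0.103 nats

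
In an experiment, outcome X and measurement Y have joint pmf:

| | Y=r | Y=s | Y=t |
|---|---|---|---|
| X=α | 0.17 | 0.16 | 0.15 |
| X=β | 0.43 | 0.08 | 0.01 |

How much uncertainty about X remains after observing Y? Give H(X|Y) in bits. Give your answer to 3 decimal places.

0.790 bits

Marginals: p(X) = (0.4800, 0.5200), p(Y) = (0.6000, 0.2400, 0.1600).
H(X|Y) = Σ p(Y) · H(X|Y=·).
  Y=r: p=0.6000, H(X|Y=r) = 0.8600
  Y=s: p=0.2400, H(X|Y=s) = 0.9183
  Y=t: p=0.1600, H(X|Y=t) = 0.3373
Weighted sum = 0.790 bits.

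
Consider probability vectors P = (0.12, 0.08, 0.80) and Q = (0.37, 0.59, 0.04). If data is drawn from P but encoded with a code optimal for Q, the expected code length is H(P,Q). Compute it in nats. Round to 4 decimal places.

2.7366 nats

H(P,Q) = −Σ p·ln q.
  −0.12·ln(0.37) = 0.11931
  −0.08·ln(0.59) = 0.04221
  −0.80·ln(0.04) = 2.57510
H(P,Q) = 2.7366 nats.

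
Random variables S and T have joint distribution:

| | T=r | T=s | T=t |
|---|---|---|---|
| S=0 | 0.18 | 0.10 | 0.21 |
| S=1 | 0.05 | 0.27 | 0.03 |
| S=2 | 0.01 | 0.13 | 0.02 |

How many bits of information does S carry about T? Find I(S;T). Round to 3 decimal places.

0.267 bits

Marginals: p(S) = (0.4900, 0.3500, 0.1600), p(T) = (0.2400, 0.5000, 0.2600).
I(S;T) = H(S) + H(T) − H(S,T).
H(S) = 1.4574, H(T) = 1.4994, H(S,T) = 2.6902.
I(S;T) = 1.4574 + 1.4994 − 2.6902 = 0.267 bits.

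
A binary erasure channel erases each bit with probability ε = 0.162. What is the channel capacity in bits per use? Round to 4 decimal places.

Binary erasure channel: capacity C = 1 − ε.
C = 1 − 0.162 = 0.8380 bits per channel use.

0.8380 bits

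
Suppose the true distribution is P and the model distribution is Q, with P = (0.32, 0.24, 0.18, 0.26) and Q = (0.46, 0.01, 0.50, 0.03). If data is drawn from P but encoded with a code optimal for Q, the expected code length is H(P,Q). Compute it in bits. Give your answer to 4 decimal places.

3.4483 bits

H(P,Q) = −Σ p·log₂ q.
  −0.32·log₂(0.46) = 0.35849
  −0.24·log₂(0.01) = 1.59453
  −0.18·log₂(0.50) = 0.18000
  −0.26·log₂(0.03) = 1.31531
H(P,Q) = 3.4483 bits.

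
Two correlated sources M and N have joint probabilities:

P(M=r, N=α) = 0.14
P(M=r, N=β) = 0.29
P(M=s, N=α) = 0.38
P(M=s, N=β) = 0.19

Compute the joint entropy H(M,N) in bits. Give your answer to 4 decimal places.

1.9007 bits

H(M,N) = −Σ p(x,y)·log₂ p(x,y) over all 4 cells.
  cell (r,α): −0.14·log₂0.14 = 0.39711
  cell (r,β): −0.29·log₂0.29 = 0.51790
  cell (s,α): −0.38·log₂0.38 = 0.53045
  cell (s,β): −0.19·log₂0.19 = 0.45523
Sum = 1.9007 bits.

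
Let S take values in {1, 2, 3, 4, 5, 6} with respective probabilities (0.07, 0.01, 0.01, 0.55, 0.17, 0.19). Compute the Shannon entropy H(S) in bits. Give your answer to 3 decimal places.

H(S) = −Σ p·log₂ p.
  −(0.07)·log₂(0.07) = 0.2686
  −(0.01)·log₂(0.01) = 0.0664
  −(0.01)·log₂(0.01) = 0.0664
  −(0.55)·log₂(0.55) = 0.4744
  −(0.17)·log₂(0.17) = 0.4346
  −(0.19)·log₂(0.19) = 0.4552
Sum: 0.2686 + 0.0664 + 0.0664 + 0.4744 + 0.4346 + 0.4552 = 1.766 bits.

1.766 bits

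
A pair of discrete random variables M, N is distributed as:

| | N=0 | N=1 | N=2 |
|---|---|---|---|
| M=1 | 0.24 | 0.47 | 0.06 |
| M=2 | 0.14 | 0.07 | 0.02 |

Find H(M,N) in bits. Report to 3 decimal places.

2.028 bits

H(M,N) = −Σ p(x,y)·log₂ p(x,y) over all 6 cells.
  cell (1,0): −0.24·log₂0.24 = 0.4941
  cell (1,1): −0.47·log₂0.47 = 0.5120
  cell (1,2): −0.06·log₂0.06 = 0.2435
  cell (2,0): −0.14·log₂0.14 = 0.3971
  cell (2,1): −0.07·log₂0.07 = 0.2686
  cell (2,2): −0.02·log₂0.02 = 0.1129
Sum = 2.028 bits.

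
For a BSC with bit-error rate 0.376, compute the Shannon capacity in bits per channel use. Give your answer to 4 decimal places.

0.0448 bits

Binary symmetric channel: C = 1 − h₂(ε) where h₂ is the binary entropy function.
h₂(0.376) = −0.376·log₂0.376 − 0.624·log₂0.624 = 0.9552.
C = 1 − 0.9552 = 0.0448 bits per channel use.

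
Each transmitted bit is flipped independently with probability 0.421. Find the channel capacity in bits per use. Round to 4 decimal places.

0.0181 bits

Binary symmetric channel: C = 1 − h₂(ε) where h₂ is the binary entropy function.
h₂(0.421) = −0.421·log₂0.421 − 0.579·log₂0.579 = 0.9819.
C = 1 − 0.9819 = 0.0181 bits per channel use.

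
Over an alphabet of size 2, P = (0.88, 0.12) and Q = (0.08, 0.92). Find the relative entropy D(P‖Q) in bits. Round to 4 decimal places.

D(P‖Q) = Σ p·log₂(p/q).
  0.88·log₂(0.88/0.08) = 3.04430
  0.12·log₂(0.12/0.92) = -0.35263
D(P‖Q) = 2.6917 bits.

2.6917 bits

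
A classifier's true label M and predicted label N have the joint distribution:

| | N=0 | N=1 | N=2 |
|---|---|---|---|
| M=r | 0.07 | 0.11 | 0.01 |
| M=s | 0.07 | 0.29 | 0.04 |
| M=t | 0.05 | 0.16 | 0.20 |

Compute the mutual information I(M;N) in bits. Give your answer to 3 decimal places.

0.174 bits

Marginals: p(M) = (0.1900, 0.4000, 0.4100), p(N) = (0.1900, 0.5600, 0.2500).
I(M;N) = H(M) + H(N) − H(M,N).
H(M) = 1.5114, H(N) = 1.4237, H(M,N) = 2.7610.
I(M;N) = 1.5114 + 1.4237 − 2.7610 = 0.174 bits.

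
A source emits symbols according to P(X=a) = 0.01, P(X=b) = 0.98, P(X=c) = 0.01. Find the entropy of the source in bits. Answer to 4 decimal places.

H(X) = −Σ p·log₂ p.
  −(0.01)·log₂(0.01) = 0.06644
  −(0.98)·log₂(0.98) = 0.02856
  −(0.01)·log₂(0.01) = 0.06644
Sum: 0.06644 + 0.02856 + 0.06644 = 0.1614 bits.

0.1614 bits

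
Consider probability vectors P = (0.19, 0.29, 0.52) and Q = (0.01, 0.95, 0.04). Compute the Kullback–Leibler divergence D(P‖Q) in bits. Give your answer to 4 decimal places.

D(P‖Q) = Σ p·log₂(p/q).
  0.19·log₂(0.19/0.01) = 0.80711
  0.29·log₂(0.29/0.95) = -0.49644
  0.52·log₂(0.52/0.04) = 1.92423
D(P‖Q) = 2.2349 bits.

2.2349 bits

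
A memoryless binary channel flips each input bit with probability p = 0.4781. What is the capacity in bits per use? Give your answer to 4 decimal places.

0.0014 bits

Binary symmetric channel: C = 1 − h₂(ε) where h₂ is the binary entropy function.
h₂(0.4781) = −0.4781·log₂0.4781 − 0.5219·log₂0.5219 = 0.9986.
C = 1 − 0.9986 = 0.0014 bits per channel use.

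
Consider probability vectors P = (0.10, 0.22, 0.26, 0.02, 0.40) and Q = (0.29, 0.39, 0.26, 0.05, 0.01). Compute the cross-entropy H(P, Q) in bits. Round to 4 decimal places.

3.7267 bits

H(P,Q) = −Σ p·log₂ q.
  −0.10·log₂(0.29) = 0.17859
  −0.22·log₂(0.39) = 0.29886
  −0.26·log₂(0.26) = 0.50529
  −0.02·log₂(0.05) = 0.08644
  −0.40·log₂(0.01) = 2.65754
H(P,Q) = 3.7267 bits.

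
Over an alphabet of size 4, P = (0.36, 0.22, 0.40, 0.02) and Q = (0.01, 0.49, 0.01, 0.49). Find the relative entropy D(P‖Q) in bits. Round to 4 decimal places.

D(P‖Q) = Σ p·log₂(p/q).
  0.36·log₂(0.36/0.01) = 1.86117
  0.22·log₂(0.22/0.49) = -0.25416
  0.40·log₂(0.40/0.01) = 2.12877
  0.02·log₂(0.02/0.49) = -0.09229
D(P‖Q) = 3.6435 bits.

3.6435 bits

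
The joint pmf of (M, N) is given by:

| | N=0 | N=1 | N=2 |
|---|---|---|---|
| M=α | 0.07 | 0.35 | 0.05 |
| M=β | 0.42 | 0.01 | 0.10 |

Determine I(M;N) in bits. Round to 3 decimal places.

0.504 bits

Marginals: p(M) = (0.4700, 0.5300), p(N) = (0.4900, 0.3600, 0.1500).
I(M;N) = Σ p(x,y)·log₂[p(x,y)/(p(x)p(y))].
  (α,0): 0.07·log₂(0.3040) = -0.1203
  (α,1): 0.35·log₂(2.0686) = 0.3670
  (α,2): 0.05·log₂(0.7092) = -0.0248
  (β,0): 0.42·log₂(1.6173) = 0.2913
  (β,1): 0.01·log₂(0.0524) = -0.0425
  (β,2): 0.10·log₂(1.2579) = 0.0331
Sum = 0.504 bits.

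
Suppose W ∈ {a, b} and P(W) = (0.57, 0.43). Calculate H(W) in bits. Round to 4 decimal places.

0.9858 bits

H(W) = −Σ p·log₂ p.
  −(0.57)·log₂(0.57) = 0.46225
  −(0.43)·log₂(0.43) = 0.52356
Sum: 0.46225 + 0.52356 = 0.9858 bits.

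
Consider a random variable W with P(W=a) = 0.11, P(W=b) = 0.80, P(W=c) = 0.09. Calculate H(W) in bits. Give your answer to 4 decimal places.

0.9205 bits

H(W) = −Σ p·log₂ p.
  −(0.11)·log₂(0.11) = 0.35029
  −(0.80)·log₂(0.80) = 0.25754
  −(0.09)·log₂(0.09) = 0.31265
Sum: 0.35029 + 0.25754 + 0.31265 = 0.9205 bits.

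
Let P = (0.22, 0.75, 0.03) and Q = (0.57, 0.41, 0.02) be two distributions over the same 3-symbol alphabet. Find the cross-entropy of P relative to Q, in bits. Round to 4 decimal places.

H(P,Q) = −Σ p·log₂ q.
  −0.22·log₂(0.57) = 0.17841
  −0.75·log₂(0.41) = 0.96473
  −0.03·log₂(0.02) = 0.16932
H(P,Q) = 1.3125 bits.

1.3125 bits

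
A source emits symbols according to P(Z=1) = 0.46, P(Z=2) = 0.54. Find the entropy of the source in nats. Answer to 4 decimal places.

H(Z) = −Σ p·ln p.
  −(0.46)·ln(0.46) = 0.35720
  −(0.54)·ln(0.54) = 0.33274
Sum: 0.35720 + 0.33274 = 0.6899 nats.

0.6899 nats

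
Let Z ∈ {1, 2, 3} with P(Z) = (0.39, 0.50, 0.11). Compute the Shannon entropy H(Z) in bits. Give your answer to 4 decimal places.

H(Z) = −Σ p·log₂ p.
  −(0.39)·log₂(0.39) = 0.52980
  −(0.50)·log₂(0.50) = 0.50000
  −(0.11)·log₂(0.11) = 0.35029
Sum: 0.52980 + 0.50000 + 0.35029 = 1.3801 bits.

1.3801 bits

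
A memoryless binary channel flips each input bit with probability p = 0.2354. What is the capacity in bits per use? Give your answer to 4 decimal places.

0.2127 bits

Binary symmetric channel: C = 1 − h₂(ε) where h₂ is the binary entropy function.
h₂(0.2354) = −0.2354·log₂0.2354 − 0.7646·log₂0.7646 = 0.7873.
C = 1 − 0.7873 = 0.2127 bits per channel use.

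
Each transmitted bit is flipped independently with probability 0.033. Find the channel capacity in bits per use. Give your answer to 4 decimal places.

Binary symmetric channel: C = 1 − h₂(ε) where h₂ is the binary entropy function.
h₂(0.033) = −0.033·log₂0.033 − 0.967·log₂0.967 = 0.2092.
C = 1 − 0.2092 = 0.7908 bits per channel use.

0.7908 bits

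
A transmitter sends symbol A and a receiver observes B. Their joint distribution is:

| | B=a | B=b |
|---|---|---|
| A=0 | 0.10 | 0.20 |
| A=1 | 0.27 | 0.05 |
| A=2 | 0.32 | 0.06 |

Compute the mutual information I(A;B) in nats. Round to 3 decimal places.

Marginals: p(A) = (0.3000, 0.3200, 0.3800), p(B) = (0.6900, 0.3100).
I(A;B) = H(A) + H(B) − H(A,B).
H(A) = 1.0935, H(B) = 0.6191, H(A,B) = 1.5889.
I(A;B) = 1.0935 + 0.6191 − 1.5889 = 0.124 nats.

0.124 nats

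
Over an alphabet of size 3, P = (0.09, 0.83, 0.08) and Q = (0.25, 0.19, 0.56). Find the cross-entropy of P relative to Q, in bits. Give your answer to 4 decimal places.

2.2355 bits

H(P,Q) = −Σ p·log₂ q.
  −0.09·log₂(0.25) = 0.18000
  −0.83·log₂(0.19) = 1.98862
  −0.08·log₂(0.56) = 0.06692
H(P,Q) = 2.2355 bits.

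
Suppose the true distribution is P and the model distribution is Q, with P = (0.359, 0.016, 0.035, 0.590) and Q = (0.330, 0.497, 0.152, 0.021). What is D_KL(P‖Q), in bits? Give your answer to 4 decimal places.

D(P‖Q) = Σ p·log₂(p/q).
  0.359·log₂(0.359/0.330) = 0.04362
  0.016·log₂(0.016/0.497) = -0.07931
  0.035·log₂(0.035/0.152) = -0.07415
  0.590·log₂(0.590/0.021) = 2.83923
D(P‖Q) = 2.7294 bits.

2.7294 bits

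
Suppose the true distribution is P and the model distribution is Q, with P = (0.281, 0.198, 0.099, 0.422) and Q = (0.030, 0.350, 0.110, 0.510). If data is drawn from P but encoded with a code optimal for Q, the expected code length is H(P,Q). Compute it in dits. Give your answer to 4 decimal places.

H(P,Q) = −Σ p·log₁₀ q.
  −0.281·log₁₀(0.030) = 0.42793
  −0.198·log₁₀(0.350) = 0.09027
  −0.099·log₁₀(0.110) = 0.09490
  −0.422·log₁₀(0.510) = 0.12341
H(P,Q) = 0.7365 dits.

0.7365 dits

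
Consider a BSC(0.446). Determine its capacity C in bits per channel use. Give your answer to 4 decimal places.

0.0084 bits

Binary symmetric channel: C = 1 − h₂(ε) where h₂ is the binary entropy function.
h₂(0.446) = −0.446·log₂0.446 − 0.554·log₂0.554 = 0.9916.
C = 1 − 0.9916 = 0.0084 bits per channel use.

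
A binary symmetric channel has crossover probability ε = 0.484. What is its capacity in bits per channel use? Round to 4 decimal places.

0.0007 bits

Binary symmetric channel: C = 1 − h₂(ε) where h₂ is the binary entropy function.
h₂(0.484) = −0.484·log₂0.484 − 0.516·log₂0.516 = 0.9993.
C = 1 − 0.9993 = 0.0007 bits per channel use.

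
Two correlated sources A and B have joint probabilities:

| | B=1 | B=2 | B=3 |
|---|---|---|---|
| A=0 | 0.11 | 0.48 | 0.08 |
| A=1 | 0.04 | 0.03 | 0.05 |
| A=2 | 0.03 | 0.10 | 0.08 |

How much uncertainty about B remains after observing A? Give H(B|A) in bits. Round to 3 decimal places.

1.252 bits

Marginals: p(A) = (0.6700, 0.1200, 0.2100), p(B) = (0.1800, 0.6100, 0.2100).
H(B|A) = Σ p(A) · H(B|A=·).
  A=0: p=0.6700, H(B|A=0) = 1.1387
  A=1: p=0.1200, H(B|A=1) = 1.5546
  A=2: p=0.2100, H(B|A=2) = 1.4412
Weighted sum = 1.252 bits.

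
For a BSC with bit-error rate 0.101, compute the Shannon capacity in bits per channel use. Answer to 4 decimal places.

Binary symmetric channel: C = 1 − h₂(ε) where h₂ is the binary entropy function.
h₂(0.101) = −0.101·log₂0.101 − 0.899·log₂0.899 = 0.4722.
C = 1 − 0.4722 = 0.5278 bits per channel use.

0.5278 bits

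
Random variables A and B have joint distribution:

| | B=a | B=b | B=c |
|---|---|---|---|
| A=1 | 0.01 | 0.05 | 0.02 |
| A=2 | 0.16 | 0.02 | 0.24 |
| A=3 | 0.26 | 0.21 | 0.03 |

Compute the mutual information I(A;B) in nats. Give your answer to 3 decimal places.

0.220 nats

Marginals: p(A) = (0.0800, 0.4200, 0.5000), p(B) = (0.4300, 0.2800, 0.2900).
I(A;B) = Σ p(x,y)·ln[p(x,y)/(p(x)p(y))].
  (1,a): 0.01·ln(0.2907) = -0.0124
  (1,b): 0.05·ln(2.2321) = 0.0401
  (1,c): 0.02·ln(0.8621) = -0.0030
  (2,a): 0.16·ln(0.8859) = -0.0194
  (2,b): 0.02·ln(0.1701) = -0.0354
  (2,c): 0.24·ln(1.9704) = 0.1628
  (3,a): 0.26·ln(1.2093) = 0.0494
  (3,b): 0.21·ln(1.5000) = 0.0851
  (3,c): 0.03·ln(0.2069) = -0.0473
Sum = 0.220 nats.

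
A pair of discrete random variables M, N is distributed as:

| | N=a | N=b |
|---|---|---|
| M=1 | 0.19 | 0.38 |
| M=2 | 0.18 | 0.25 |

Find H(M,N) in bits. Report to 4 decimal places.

H(M,N) = −Σ p(x,y)·log₂ p(x,y) over all 4 cells.
  cell (1,a): −0.19·log₂0.19 = 0.45523
  cell (1,b): −0.38·log₂0.38 = 0.53045
  cell (2,a): −0.18·log₂0.18 = 0.44531
  cell (2,b): −0.25·log₂0.25 = 0.50000
Sum = 1.9310 bits.

1.9310 bits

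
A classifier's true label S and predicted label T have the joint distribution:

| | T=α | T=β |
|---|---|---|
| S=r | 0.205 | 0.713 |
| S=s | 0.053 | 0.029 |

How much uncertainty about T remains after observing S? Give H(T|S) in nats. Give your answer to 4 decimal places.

Chain rule: H(T|S) = H(S,T) − H(S).
Marginals: p(S) = (0.9180, 0.0820), p(T) = (0.2580, 0.7420).
H(S,T) = 0.8244 nats; H(S) = 0.2836 nats.
H(T|S) = 0.8244 − 0.2836 = 0.5408 nats.

0.5408 nats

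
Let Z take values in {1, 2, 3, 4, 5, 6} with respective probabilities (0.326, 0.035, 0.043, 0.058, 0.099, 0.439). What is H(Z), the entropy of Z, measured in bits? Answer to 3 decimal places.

1.982 bits

H(Z) = −Σ p·log₂ p.
  −(0.326)·log₂(0.326) = 0.5272
  −(0.035)·log₂(0.035) = 0.1693
  −(0.043)·log₂(0.043) = 0.1952
  −(0.058)·log₂(0.058) = 0.2383
  −(0.099)·log₂(0.099) = 0.3303
  −(0.439)·log₂(0.439) = 0.5214
Sum: 0.5272 + 0.1693 + 0.1952 + 0.2383 + 0.3303 + 0.5214 = 1.982 bits.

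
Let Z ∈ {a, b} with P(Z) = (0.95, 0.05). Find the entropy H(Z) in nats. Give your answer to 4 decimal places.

0.1985 nats

H(Z) = −Σ p·ln p.
  −(0.95)·ln(0.95) = 0.04873
  −(0.05)·ln(0.05) = 0.14979
Sum: 0.04873 + 0.14979 = 0.1985 nats.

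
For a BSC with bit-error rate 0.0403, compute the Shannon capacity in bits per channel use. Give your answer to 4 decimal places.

Binary symmetric channel: C = 1 − h₂(ε) where h₂ is the binary entropy function.
h₂(0.0403) = −0.0403·log₂0.0403 − 0.9597·log₂0.9597 = 0.2437.
C = 1 − 0.2437 = 0.7563 bits per channel use.

0.7563 bits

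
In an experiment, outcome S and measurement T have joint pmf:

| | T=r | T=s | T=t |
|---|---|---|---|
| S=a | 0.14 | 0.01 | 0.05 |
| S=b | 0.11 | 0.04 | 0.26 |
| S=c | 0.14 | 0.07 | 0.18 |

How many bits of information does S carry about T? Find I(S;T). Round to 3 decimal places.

Marginals: p(S) = (0.2000, 0.4100, 0.3900), p(T) = (0.3900, 0.1200, 0.4900).
I(S;T) = H(S) + H(T) − H(S,T).
H(S) = 1.5216, H(T) = 1.4011, H(S,T) = 2.8319.
I(S;T) = 1.5216 + 1.4011 − 2.8319 = 0.091 bits.

0.091 bits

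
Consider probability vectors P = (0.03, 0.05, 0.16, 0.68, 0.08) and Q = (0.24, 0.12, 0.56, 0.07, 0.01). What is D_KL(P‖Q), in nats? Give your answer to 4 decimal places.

1.4058 nats

D(P‖Q) = Σ p·ln(p/q).
  0.03·ln(0.03/0.24) = -0.06238
  0.05·ln(0.05/0.12) = -0.04377
  0.16·ln(0.16/0.56) = -0.20044
  0.68·ln(0.68/0.07) = 1.54605
  0.08·ln(0.08/0.01) = 0.16636
D(P‖Q) = 1.4058 nats.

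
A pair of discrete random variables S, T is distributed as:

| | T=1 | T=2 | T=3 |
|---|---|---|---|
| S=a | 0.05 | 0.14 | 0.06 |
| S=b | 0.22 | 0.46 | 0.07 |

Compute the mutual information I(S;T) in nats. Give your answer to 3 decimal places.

0.017 nats

Marginals: p(S) = (0.2500, 0.7500), p(T) = (0.2700, 0.6000, 0.1300).
I(S;T) = H(S) + H(T) − H(S,T).
H(S) = 0.5623, H(T) = 0.9252, H(S,T) = 1.4703.
I(S;T) = 0.5623 + 0.9252 − 1.4703 = 0.017 nats.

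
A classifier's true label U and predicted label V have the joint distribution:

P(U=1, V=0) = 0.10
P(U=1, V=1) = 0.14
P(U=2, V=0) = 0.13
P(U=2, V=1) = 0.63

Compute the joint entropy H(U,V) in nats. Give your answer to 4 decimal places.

H(U,V) = −Σ p(x,y)·ln p(x,y) over all 4 cells.
  cell (1,0): −0.10·ln0.10 = 0.23026
  cell (1,1): −0.14·ln0.14 = 0.27526
  cell (2,0): −0.13·ln0.13 = 0.26523
  cell (2,1): −0.63·ln0.63 = 0.29108
Sum = 1.0618 nats.

1.0618 nats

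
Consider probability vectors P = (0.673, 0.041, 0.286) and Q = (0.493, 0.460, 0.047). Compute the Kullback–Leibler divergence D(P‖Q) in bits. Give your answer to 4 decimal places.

0.9043 bits

D(P‖Q) = Σ p·log₂(p/q).
  0.673·log₂(0.673/0.493) = 0.30219
  0.041·log₂(0.041/0.460) = -0.14301
  0.286·log₂(0.286/0.047) = 0.74511
D(P‖Q) = 0.9043 bits.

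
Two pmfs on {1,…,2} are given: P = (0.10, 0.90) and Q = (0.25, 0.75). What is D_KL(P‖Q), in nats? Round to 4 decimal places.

D(P‖Q) = Σ p·ln(p/q).
  0.10·ln(0.10/0.25) = -0.09163
  0.90·ln(0.90/0.75) = 0.16409
D(P‖Q) = 0.0725 nats.

0.0725 nats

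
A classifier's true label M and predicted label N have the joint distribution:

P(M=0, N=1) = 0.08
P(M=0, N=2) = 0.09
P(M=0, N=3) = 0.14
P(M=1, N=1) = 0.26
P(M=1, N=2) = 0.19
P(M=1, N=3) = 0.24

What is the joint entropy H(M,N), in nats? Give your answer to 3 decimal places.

H(M,N) = −Σ p(x,y)·ln p(x,y) over all 6 cells.
  cell (0,1): −0.08·ln0.08 = 0.2021
  cell (0,2): −0.09·ln0.09 = 0.2167
  cell (0,3): −0.14·ln0.14 = 0.2753
  cell (1,1): −0.26·ln0.26 = 0.3502
  cell (1,2): −0.19·ln0.19 = 0.3155
  cell (1,3): −0.24·ln0.24 = 0.3425
Sum = 1.702 nats.

1.702 nats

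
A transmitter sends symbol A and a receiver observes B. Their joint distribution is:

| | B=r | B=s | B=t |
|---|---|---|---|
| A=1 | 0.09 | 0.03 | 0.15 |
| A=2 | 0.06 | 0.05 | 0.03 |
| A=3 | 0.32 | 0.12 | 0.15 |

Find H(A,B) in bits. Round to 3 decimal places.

H(A,B) = −Σ p(x,y)·log₂ p(x,y) over all 9 cells.
  cell (1,r): −0.09·log₂0.09 = 0.3127
  cell (1,s): −0.03·log₂0.03 = 0.1518
  cell (1,t): −0.15·log₂0.15 = 0.4105
  cell (2,r): −0.06·log₂0.06 = 0.2435
  cell (2,s): −0.05·log₂0.05 = 0.2161
  cell (2,t): −0.03·log₂0.03 = 0.1518
  cell (3,r): −0.32·log₂0.32 = 0.5260
  cell (3,s): −0.12·log₂0.12 = 0.3671
  cell (3,t): −0.15·log₂0.15 = 0.4105
Sum = 2.790 bits.

2.790 bits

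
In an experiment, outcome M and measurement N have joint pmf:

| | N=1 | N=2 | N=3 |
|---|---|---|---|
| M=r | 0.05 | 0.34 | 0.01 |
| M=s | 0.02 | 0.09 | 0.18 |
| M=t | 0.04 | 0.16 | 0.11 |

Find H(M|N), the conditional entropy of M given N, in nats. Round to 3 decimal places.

0.916 nats

Marginals: p(M) = (0.4000, 0.2900, 0.3100), p(N) = (0.1100, 0.5900, 0.3000).
H(M|N) = Σ p(N) · H(M|N=·).
  N=1: p=0.1100, H(M|N=1) = 1.0362
  N=2: p=0.5900, H(M|N=2) = 0.9583
  N=3: p=0.3000, H(M|N=3) = 0.7877
Weighted sum = 0.916 nats.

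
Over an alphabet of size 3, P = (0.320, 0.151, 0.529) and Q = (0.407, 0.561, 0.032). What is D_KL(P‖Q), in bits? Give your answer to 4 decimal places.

D(P‖Q) = Σ p·log₂(p/q).
  0.320·log₂(0.320/0.407) = -0.11103
  0.151·log₂(0.151/0.561) = -0.28591
  0.529·log₂(0.529/0.032) = 2.14093
D(P‖Q) = 1.7440 bits.

1.7440 bits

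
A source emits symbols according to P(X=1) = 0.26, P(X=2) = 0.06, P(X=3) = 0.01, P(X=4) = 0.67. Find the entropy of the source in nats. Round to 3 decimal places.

H(X) = −Σ p·ln p.
  −(0.26)·ln(0.26) = 0.3502
  −(0.06)·ln(0.06) = 0.1688
  −(0.01)·ln(0.01) = 0.0461
  −(0.67)·ln(0.67) = 0.2683
Sum: 0.3502 + 0.1688 + 0.0461 + 0.2683 = 0.833 nats.

0.833 nats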